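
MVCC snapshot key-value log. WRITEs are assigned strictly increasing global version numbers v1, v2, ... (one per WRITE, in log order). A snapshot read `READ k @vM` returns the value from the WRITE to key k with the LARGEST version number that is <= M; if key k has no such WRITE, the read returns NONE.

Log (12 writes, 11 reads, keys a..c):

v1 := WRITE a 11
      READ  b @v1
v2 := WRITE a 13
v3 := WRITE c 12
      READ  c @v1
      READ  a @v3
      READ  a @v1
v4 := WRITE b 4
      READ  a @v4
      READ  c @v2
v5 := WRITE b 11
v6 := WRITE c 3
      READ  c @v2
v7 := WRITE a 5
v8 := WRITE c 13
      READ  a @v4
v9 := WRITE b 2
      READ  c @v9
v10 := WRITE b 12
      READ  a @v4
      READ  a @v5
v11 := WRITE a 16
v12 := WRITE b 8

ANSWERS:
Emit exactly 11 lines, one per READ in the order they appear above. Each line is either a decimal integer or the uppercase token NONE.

Answer: NONE
NONE
13
11
13
NONE
NONE
13
13
13
13

Derivation:
v1: WRITE a=11  (a history now [(1, 11)])
READ b @v1: history=[] -> no version <= 1 -> NONE
v2: WRITE a=13  (a history now [(1, 11), (2, 13)])
v3: WRITE c=12  (c history now [(3, 12)])
READ c @v1: history=[(3, 12)] -> no version <= 1 -> NONE
READ a @v3: history=[(1, 11), (2, 13)] -> pick v2 -> 13
READ a @v1: history=[(1, 11), (2, 13)] -> pick v1 -> 11
v4: WRITE b=4  (b history now [(4, 4)])
READ a @v4: history=[(1, 11), (2, 13)] -> pick v2 -> 13
READ c @v2: history=[(3, 12)] -> no version <= 2 -> NONE
v5: WRITE b=11  (b history now [(4, 4), (5, 11)])
v6: WRITE c=3  (c history now [(3, 12), (6, 3)])
READ c @v2: history=[(3, 12), (6, 3)] -> no version <= 2 -> NONE
v7: WRITE a=5  (a history now [(1, 11), (2, 13), (7, 5)])
v8: WRITE c=13  (c history now [(3, 12), (6, 3), (8, 13)])
READ a @v4: history=[(1, 11), (2, 13), (7, 5)] -> pick v2 -> 13
v9: WRITE b=2  (b history now [(4, 4), (5, 11), (9, 2)])
READ c @v9: history=[(3, 12), (6, 3), (8, 13)] -> pick v8 -> 13
v10: WRITE b=12  (b history now [(4, 4), (5, 11), (9, 2), (10, 12)])
READ a @v4: history=[(1, 11), (2, 13), (7, 5)] -> pick v2 -> 13
READ a @v5: history=[(1, 11), (2, 13), (7, 5)] -> pick v2 -> 13
v11: WRITE a=16  (a history now [(1, 11), (2, 13), (7, 5), (11, 16)])
v12: WRITE b=8  (b history now [(4, 4), (5, 11), (9, 2), (10, 12), (12, 8)])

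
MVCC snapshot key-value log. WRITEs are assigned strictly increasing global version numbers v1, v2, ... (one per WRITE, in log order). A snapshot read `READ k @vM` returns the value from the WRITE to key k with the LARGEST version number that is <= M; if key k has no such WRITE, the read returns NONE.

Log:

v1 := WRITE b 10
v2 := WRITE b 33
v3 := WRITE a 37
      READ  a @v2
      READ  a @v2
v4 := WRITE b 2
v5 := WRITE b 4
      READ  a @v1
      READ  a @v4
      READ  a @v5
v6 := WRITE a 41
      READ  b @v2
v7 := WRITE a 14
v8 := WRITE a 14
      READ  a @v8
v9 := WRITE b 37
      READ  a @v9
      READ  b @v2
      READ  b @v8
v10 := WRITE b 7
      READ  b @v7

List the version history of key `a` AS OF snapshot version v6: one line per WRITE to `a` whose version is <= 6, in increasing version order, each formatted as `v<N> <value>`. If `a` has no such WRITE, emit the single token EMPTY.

Answer: v3 37
v6 41

Derivation:
Scan writes for key=a with version <= 6:
  v1 WRITE b 10 -> skip
  v2 WRITE b 33 -> skip
  v3 WRITE a 37 -> keep
  v4 WRITE b 2 -> skip
  v5 WRITE b 4 -> skip
  v6 WRITE a 41 -> keep
  v7 WRITE a 14 -> drop (> snap)
  v8 WRITE a 14 -> drop (> snap)
  v9 WRITE b 37 -> skip
  v10 WRITE b 7 -> skip
Collected: [(3, 37), (6, 41)]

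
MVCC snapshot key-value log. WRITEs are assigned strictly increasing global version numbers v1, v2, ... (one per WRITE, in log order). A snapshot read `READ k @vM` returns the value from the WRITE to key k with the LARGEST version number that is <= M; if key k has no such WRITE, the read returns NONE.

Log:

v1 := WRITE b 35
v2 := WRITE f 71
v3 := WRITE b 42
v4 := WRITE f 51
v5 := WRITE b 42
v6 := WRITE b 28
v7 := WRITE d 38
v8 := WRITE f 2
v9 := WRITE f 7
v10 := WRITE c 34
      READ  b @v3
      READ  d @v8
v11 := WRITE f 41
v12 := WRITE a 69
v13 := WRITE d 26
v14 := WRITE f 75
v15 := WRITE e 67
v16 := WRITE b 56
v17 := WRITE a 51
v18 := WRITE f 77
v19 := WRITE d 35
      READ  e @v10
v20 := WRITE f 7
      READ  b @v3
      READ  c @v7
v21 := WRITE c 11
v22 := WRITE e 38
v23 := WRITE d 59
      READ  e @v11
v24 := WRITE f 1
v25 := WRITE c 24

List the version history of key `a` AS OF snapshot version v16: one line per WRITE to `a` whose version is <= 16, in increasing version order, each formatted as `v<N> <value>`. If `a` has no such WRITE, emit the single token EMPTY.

Answer: v12 69

Derivation:
Scan writes for key=a with version <= 16:
  v1 WRITE b 35 -> skip
  v2 WRITE f 71 -> skip
  v3 WRITE b 42 -> skip
  v4 WRITE f 51 -> skip
  v5 WRITE b 42 -> skip
  v6 WRITE b 28 -> skip
  v7 WRITE d 38 -> skip
  v8 WRITE f 2 -> skip
  v9 WRITE f 7 -> skip
  v10 WRITE c 34 -> skip
  v11 WRITE f 41 -> skip
  v12 WRITE a 69 -> keep
  v13 WRITE d 26 -> skip
  v14 WRITE f 75 -> skip
  v15 WRITE e 67 -> skip
  v16 WRITE b 56 -> skip
  v17 WRITE a 51 -> drop (> snap)
  v18 WRITE f 77 -> skip
  v19 WRITE d 35 -> skip
  v20 WRITE f 7 -> skip
  v21 WRITE c 11 -> skip
  v22 WRITE e 38 -> skip
  v23 WRITE d 59 -> skip
  v24 WRITE f 1 -> skip
  v25 WRITE c 24 -> skip
Collected: [(12, 69)]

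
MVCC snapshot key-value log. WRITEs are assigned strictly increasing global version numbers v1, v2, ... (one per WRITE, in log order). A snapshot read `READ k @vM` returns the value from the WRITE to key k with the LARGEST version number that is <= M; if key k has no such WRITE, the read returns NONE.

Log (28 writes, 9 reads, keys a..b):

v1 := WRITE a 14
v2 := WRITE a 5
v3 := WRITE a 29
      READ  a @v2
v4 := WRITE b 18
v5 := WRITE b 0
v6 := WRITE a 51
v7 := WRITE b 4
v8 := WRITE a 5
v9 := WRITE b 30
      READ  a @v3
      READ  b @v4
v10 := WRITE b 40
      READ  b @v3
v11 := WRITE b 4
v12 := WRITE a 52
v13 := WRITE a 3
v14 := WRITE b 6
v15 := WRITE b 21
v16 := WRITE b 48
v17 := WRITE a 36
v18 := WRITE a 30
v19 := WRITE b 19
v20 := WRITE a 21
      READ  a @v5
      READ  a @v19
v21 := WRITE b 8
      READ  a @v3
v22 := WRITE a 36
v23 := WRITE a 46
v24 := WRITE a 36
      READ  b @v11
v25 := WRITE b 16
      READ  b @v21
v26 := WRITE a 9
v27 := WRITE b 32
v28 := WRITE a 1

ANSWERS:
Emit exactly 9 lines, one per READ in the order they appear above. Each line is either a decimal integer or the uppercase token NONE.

v1: WRITE a=14  (a history now [(1, 14)])
v2: WRITE a=5  (a history now [(1, 14), (2, 5)])
v3: WRITE a=29  (a history now [(1, 14), (2, 5), (3, 29)])
READ a @v2: history=[(1, 14), (2, 5), (3, 29)] -> pick v2 -> 5
v4: WRITE b=18  (b history now [(4, 18)])
v5: WRITE b=0  (b history now [(4, 18), (5, 0)])
v6: WRITE a=51  (a history now [(1, 14), (2, 5), (3, 29), (6, 51)])
v7: WRITE b=4  (b history now [(4, 18), (5, 0), (7, 4)])
v8: WRITE a=5  (a history now [(1, 14), (2, 5), (3, 29), (6, 51), (8, 5)])
v9: WRITE b=30  (b history now [(4, 18), (5, 0), (7, 4), (9, 30)])
READ a @v3: history=[(1, 14), (2, 5), (3, 29), (6, 51), (8, 5)] -> pick v3 -> 29
READ b @v4: history=[(4, 18), (5, 0), (7, 4), (9, 30)] -> pick v4 -> 18
v10: WRITE b=40  (b history now [(4, 18), (5, 0), (7, 4), (9, 30), (10, 40)])
READ b @v3: history=[(4, 18), (5, 0), (7, 4), (9, 30), (10, 40)] -> no version <= 3 -> NONE
v11: WRITE b=4  (b history now [(4, 18), (5, 0), (7, 4), (9, 30), (10, 40), (11, 4)])
v12: WRITE a=52  (a history now [(1, 14), (2, 5), (3, 29), (6, 51), (8, 5), (12, 52)])
v13: WRITE a=3  (a history now [(1, 14), (2, 5), (3, 29), (6, 51), (8, 5), (12, 52), (13, 3)])
v14: WRITE b=6  (b history now [(4, 18), (5, 0), (7, 4), (9, 30), (10, 40), (11, 4), (14, 6)])
v15: WRITE b=21  (b history now [(4, 18), (5, 0), (7, 4), (9, 30), (10, 40), (11, 4), (14, 6), (15, 21)])
v16: WRITE b=48  (b history now [(4, 18), (5, 0), (7, 4), (9, 30), (10, 40), (11, 4), (14, 6), (15, 21), (16, 48)])
v17: WRITE a=36  (a history now [(1, 14), (2, 5), (3, 29), (6, 51), (8, 5), (12, 52), (13, 3), (17, 36)])
v18: WRITE a=30  (a history now [(1, 14), (2, 5), (3, 29), (6, 51), (8, 5), (12, 52), (13, 3), (17, 36), (18, 30)])
v19: WRITE b=19  (b history now [(4, 18), (5, 0), (7, 4), (9, 30), (10, 40), (11, 4), (14, 6), (15, 21), (16, 48), (19, 19)])
v20: WRITE a=21  (a history now [(1, 14), (2, 5), (3, 29), (6, 51), (8, 5), (12, 52), (13, 3), (17, 36), (18, 30), (20, 21)])
READ a @v5: history=[(1, 14), (2, 5), (3, 29), (6, 51), (8, 5), (12, 52), (13, 3), (17, 36), (18, 30), (20, 21)] -> pick v3 -> 29
READ a @v19: history=[(1, 14), (2, 5), (3, 29), (6, 51), (8, 5), (12, 52), (13, 3), (17, 36), (18, 30), (20, 21)] -> pick v18 -> 30
v21: WRITE b=8  (b history now [(4, 18), (5, 0), (7, 4), (9, 30), (10, 40), (11, 4), (14, 6), (15, 21), (16, 48), (19, 19), (21, 8)])
READ a @v3: history=[(1, 14), (2, 5), (3, 29), (6, 51), (8, 5), (12, 52), (13, 3), (17, 36), (18, 30), (20, 21)] -> pick v3 -> 29
v22: WRITE a=36  (a history now [(1, 14), (2, 5), (3, 29), (6, 51), (8, 5), (12, 52), (13, 3), (17, 36), (18, 30), (20, 21), (22, 36)])
v23: WRITE a=46  (a history now [(1, 14), (2, 5), (3, 29), (6, 51), (8, 5), (12, 52), (13, 3), (17, 36), (18, 30), (20, 21), (22, 36), (23, 46)])
v24: WRITE a=36  (a history now [(1, 14), (2, 5), (3, 29), (6, 51), (8, 5), (12, 52), (13, 3), (17, 36), (18, 30), (20, 21), (22, 36), (23, 46), (24, 36)])
READ b @v11: history=[(4, 18), (5, 0), (7, 4), (9, 30), (10, 40), (11, 4), (14, 6), (15, 21), (16, 48), (19, 19), (21, 8)] -> pick v11 -> 4
v25: WRITE b=16  (b history now [(4, 18), (5, 0), (7, 4), (9, 30), (10, 40), (11, 4), (14, 6), (15, 21), (16, 48), (19, 19), (21, 8), (25, 16)])
READ b @v21: history=[(4, 18), (5, 0), (7, 4), (9, 30), (10, 40), (11, 4), (14, 6), (15, 21), (16, 48), (19, 19), (21, 8), (25, 16)] -> pick v21 -> 8
v26: WRITE a=9  (a history now [(1, 14), (2, 5), (3, 29), (6, 51), (8, 5), (12, 52), (13, 3), (17, 36), (18, 30), (20, 21), (22, 36), (23, 46), (24, 36), (26, 9)])
v27: WRITE b=32  (b history now [(4, 18), (5, 0), (7, 4), (9, 30), (10, 40), (11, 4), (14, 6), (15, 21), (16, 48), (19, 19), (21, 8), (25, 16), (27, 32)])
v28: WRITE a=1  (a history now [(1, 14), (2, 5), (3, 29), (6, 51), (8, 5), (12, 52), (13, 3), (17, 36), (18, 30), (20, 21), (22, 36), (23, 46), (24, 36), (26, 9), (28, 1)])

Answer: 5
29
18
NONE
29
30
29
4
8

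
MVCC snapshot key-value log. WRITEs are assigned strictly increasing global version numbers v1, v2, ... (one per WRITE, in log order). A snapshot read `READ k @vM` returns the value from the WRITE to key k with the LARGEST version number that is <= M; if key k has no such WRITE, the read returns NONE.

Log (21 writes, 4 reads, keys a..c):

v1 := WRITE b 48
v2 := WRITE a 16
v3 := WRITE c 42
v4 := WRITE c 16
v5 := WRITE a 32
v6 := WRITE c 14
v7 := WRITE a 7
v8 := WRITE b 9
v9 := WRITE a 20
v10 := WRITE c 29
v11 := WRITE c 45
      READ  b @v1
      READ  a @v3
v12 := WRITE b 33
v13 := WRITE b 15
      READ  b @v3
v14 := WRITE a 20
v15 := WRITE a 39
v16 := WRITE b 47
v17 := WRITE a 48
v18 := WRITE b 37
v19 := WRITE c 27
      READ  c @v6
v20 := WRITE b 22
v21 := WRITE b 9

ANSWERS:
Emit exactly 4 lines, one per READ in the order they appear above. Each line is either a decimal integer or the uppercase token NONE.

Answer: 48
16
48
14

Derivation:
v1: WRITE b=48  (b history now [(1, 48)])
v2: WRITE a=16  (a history now [(2, 16)])
v3: WRITE c=42  (c history now [(3, 42)])
v4: WRITE c=16  (c history now [(3, 42), (4, 16)])
v5: WRITE a=32  (a history now [(2, 16), (5, 32)])
v6: WRITE c=14  (c history now [(3, 42), (4, 16), (6, 14)])
v7: WRITE a=7  (a history now [(2, 16), (5, 32), (7, 7)])
v8: WRITE b=9  (b history now [(1, 48), (8, 9)])
v9: WRITE a=20  (a history now [(2, 16), (5, 32), (7, 7), (9, 20)])
v10: WRITE c=29  (c history now [(3, 42), (4, 16), (6, 14), (10, 29)])
v11: WRITE c=45  (c history now [(3, 42), (4, 16), (6, 14), (10, 29), (11, 45)])
READ b @v1: history=[(1, 48), (8, 9)] -> pick v1 -> 48
READ a @v3: history=[(2, 16), (5, 32), (7, 7), (9, 20)] -> pick v2 -> 16
v12: WRITE b=33  (b history now [(1, 48), (8, 9), (12, 33)])
v13: WRITE b=15  (b history now [(1, 48), (8, 9), (12, 33), (13, 15)])
READ b @v3: history=[(1, 48), (8, 9), (12, 33), (13, 15)] -> pick v1 -> 48
v14: WRITE a=20  (a history now [(2, 16), (5, 32), (7, 7), (9, 20), (14, 20)])
v15: WRITE a=39  (a history now [(2, 16), (5, 32), (7, 7), (9, 20), (14, 20), (15, 39)])
v16: WRITE b=47  (b history now [(1, 48), (8, 9), (12, 33), (13, 15), (16, 47)])
v17: WRITE a=48  (a history now [(2, 16), (5, 32), (7, 7), (9, 20), (14, 20), (15, 39), (17, 48)])
v18: WRITE b=37  (b history now [(1, 48), (8, 9), (12, 33), (13, 15), (16, 47), (18, 37)])
v19: WRITE c=27  (c history now [(3, 42), (4, 16), (6, 14), (10, 29), (11, 45), (19, 27)])
READ c @v6: history=[(3, 42), (4, 16), (6, 14), (10, 29), (11, 45), (19, 27)] -> pick v6 -> 14
v20: WRITE b=22  (b history now [(1, 48), (8, 9), (12, 33), (13, 15), (16, 47), (18, 37), (20, 22)])
v21: WRITE b=9  (b history now [(1, 48), (8, 9), (12, 33), (13, 15), (16, 47), (18, 37), (20, 22), (21, 9)])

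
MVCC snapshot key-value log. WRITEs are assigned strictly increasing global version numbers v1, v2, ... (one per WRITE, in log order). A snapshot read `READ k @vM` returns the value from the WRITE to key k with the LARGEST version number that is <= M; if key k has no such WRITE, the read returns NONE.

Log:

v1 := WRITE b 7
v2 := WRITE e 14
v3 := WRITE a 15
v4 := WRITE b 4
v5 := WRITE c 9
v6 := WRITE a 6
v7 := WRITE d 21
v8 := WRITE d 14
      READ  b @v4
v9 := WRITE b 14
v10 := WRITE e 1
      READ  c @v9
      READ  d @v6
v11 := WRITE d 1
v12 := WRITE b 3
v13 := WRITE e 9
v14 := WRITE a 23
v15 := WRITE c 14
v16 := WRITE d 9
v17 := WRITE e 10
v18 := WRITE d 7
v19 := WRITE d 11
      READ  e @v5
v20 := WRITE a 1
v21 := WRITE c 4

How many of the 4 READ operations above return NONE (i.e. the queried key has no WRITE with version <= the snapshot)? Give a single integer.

Answer: 1

Derivation:
v1: WRITE b=7  (b history now [(1, 7)])
v2: WRITE e=14  (e history now [(2, 14)])
v3: WRITE a=15  (a history now [(3, 15)])
v4: WRITE b=4  (b history now [(1, 7), (4, 4)])
v5: WRITE c=9  (c history now [(5, 9)])
v6: WRITE a=6  (a history now [(3, 15), (6, 6)])
v7: WRITE d=21  (d history now [(7, 21)])
v8: WRITE d=14  (d history now [(7, 21), (8, 14)])
READ b @v4: history=[(1, 7), (4, 4)] -> pick v4 -> 4
v9: WRITE b=14  (b history now [(1, 7), (4, 4), (9, 14)])
v10: WRITE e=1  (e history now [(2, 14), (10, 1)])
READ c @v9: history=[(5, 9)] -> pick v5 -> 9
READ d @v6: history=[(7, 21), (8, 14)] -> no version <= 6 -> NONE
v11: WRITE d=1  (d history now [(7, 21), (8, 14), (11, 1)])
v12: WRITE b=3  (b history now [(1, 7), (4, 4), (9, 14), (12, 3)])
v13: WRITE e=9  (e history now [(2, 14), (10, 1), (13, 9)])
v14: WRITE a=23  (a history now [(3, 15), (6, 6), (14, 23)])
v15: WRITE c=14  (c history now [(5, 9), (15, 14)])
v16: WRITE d=9  (d history now [(7, 21), (8, 14), (11, 1), (16, 9)])
v17: WRITE e=10  (e history now [(2, 14), (10, 1), (13, 9), (17, 10)])
v18: WRITE d=7  (d history now [(7, 21), (8, 14), (11, 1), (16, 9), (18, 7)])
v19: WRITE d=11  (d history now [(7, 21), (8, 14), (11, 1), (16, 9), (18, 7), (19, 11)])
READ e @v5: history=[(2, 14), (10, 1), (13, 9), (17, 10)] -> pick v2 -> 14
v20: WRITE a=1  (a history now [(3, 15), (6, 6), (14, 23), (20, 1)])
v21: WRITE c=4  (c history now [(5, 9), (15, 14), (21, 4)])
Read results in order: ['4', '9', 'NONE', '14']
NONE count = 1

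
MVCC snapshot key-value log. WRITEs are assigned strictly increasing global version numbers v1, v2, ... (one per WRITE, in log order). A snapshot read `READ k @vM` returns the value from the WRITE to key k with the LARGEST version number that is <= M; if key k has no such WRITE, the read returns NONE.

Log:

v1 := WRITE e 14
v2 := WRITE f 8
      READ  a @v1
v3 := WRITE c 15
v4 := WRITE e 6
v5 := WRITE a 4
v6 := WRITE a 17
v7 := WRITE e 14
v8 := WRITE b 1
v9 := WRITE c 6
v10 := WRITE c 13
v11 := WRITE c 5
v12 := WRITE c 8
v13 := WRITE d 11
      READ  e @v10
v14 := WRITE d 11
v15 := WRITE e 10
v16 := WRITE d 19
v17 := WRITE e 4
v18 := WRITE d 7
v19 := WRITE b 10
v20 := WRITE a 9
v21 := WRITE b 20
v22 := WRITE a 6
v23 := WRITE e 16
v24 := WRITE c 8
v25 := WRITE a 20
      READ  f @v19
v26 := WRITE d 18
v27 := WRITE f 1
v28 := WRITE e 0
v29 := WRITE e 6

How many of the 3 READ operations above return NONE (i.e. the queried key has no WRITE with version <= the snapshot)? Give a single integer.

v1: WRITE e=14  (e history now [(1, 14)])
v2: WRITE f=8  (f history now [(2, 8)])
READ a @v1: history=[] -> no version <= 1 -> NONE
v3: WRITE c=15  (c history now [(3, 15)])
v4: WRITE e=6  (e history now [(1, 14), (4, 6)])
v5: WRITE a=4  (a history now [(5, 4)])
v6: WRITE a=17  (a history now [(5, 4), (6, 17)])
v7: WRITE e=14  (e history now [(1, 14), (4, 6), (7, 14)])
v8: WRITE b=1  (b history now [(8, 1)])
v9: WRITE c=6  (c history now [(3, 15), (9, 6)])
v10: WRITE c=13  (c history now [(3, 15), (9, 6), (10, 13)])
v11: WRITE c=5  (c history now [(3, 15), (9, 6), (10, 13), (11, 5)])
v12: WRITE c=8  (c history now [(3, 15), (9, 6), (10, 13), (11, 5), (12, 8)])
v13: WRITE d=11  (d history now [(13, 11)])
READ e @v10: history=[(1, 14), (4, 6), (7, 14)] -> pick v7 -> 14
v14: WRITE d=11  (d history now [(13, 11), (14, 11)])
v15: WRITE e=10  (e history now [(1, 14), (4, 6), (7, 14), (15, 10)])
v16: WRITE d=19  (d history now [(13, 11), (14, 11), (16, 19)])
v17: WRITE e=4  (e history now [(1, 14), (4, 6), (7, 14), (15, 10), (17, 4)])
v18: WRITE d=7  (d history now [(13, 11), (14, 11), (16, 19), (18, 7)])
v19: WRITE b=10  (b history now [(8, 1), (19, 10)])
v20: WRITE a=9  (a history now [(5, 4), (6, 17), (20, 9)])
v21: WRITE b=20  (b history now [(8, 1), (19, 10), (21, 20)])
v22: WRITE a=6  (a history now [(5, 4), (6, 17), (20, 9), (22, 6)])
v23: WRITE e=16  (e history now [(1, 14), (4, 6), (7, 14), (15, 10), (17, 4), (23, 16)])
v24: WRITE c=8  (c history now [(3, 15), (9, 6), (10, 13), (11, 5), (12, 8), (24, 8)])
v25: WRITE a=20  (a history now [(5, 4), (6, 17), (20, 9), (22, 6), (25, 20)])
READ f @v19: history=[(2, 8)] -> pick v2 -> 8
v26: WRITE d=18  (d history now [(13, 11), (14, 11), (16, 19), (18, 7), (26, 18)])
v27: WRITE f=1  (f history now [(2, 8), (27, 1)])
v28: WRITE e=0  (e history now [(1, 14), (4, 6), (7, 14), (15, 10), (17, 4), (23, 16), (28, 0)])
v29: WRITE e=6  (e history now [(1, 14), (4, 6), (7, 14), (15, 10), (17, 4), (23, 16), (28, 0), (29, 6)])
Read results in order: ['NONE', '14', '8']
NONE count = 1

Answer: 1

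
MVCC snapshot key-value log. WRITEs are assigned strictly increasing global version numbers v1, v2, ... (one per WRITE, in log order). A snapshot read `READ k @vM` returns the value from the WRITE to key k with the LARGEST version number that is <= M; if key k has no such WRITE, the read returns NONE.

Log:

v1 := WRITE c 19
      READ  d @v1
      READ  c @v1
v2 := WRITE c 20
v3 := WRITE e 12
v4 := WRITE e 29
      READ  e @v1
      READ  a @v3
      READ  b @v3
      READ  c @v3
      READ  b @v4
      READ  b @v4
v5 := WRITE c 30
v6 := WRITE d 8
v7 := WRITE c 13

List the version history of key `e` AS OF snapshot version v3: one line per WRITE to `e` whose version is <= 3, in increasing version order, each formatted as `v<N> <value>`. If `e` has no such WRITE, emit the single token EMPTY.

Scan writes for key=e with version <= 3:
  v1 WRITE c 19 -> skip
  v2 WRITE c 20 -> skip
  v3 WRITE e 12 -> keep
  v4 WRITE e 29 -> drop (> snap)
  v5 WRITE c 30 -> skip
  v6 WRITE d 8 -> skip
  v7 WRITE c 13 -> skip
Collected: [(3, 12)]

Answer: v3 12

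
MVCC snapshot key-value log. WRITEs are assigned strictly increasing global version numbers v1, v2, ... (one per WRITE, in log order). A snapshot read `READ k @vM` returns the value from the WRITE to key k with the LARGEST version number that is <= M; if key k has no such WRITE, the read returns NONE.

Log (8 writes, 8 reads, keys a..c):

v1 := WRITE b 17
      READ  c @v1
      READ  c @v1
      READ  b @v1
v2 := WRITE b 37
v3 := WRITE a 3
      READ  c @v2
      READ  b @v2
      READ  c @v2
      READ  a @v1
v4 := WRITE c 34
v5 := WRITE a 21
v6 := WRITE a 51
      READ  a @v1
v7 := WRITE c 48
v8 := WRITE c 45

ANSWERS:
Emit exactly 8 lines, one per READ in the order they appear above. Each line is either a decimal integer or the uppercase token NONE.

v1: WRITE b=17  (b history now [(1, 17)])
READ c @v1: history=[] -> no version <= 1 -> NONE
READ c @v1: history=[] -> no version <= 1 -> NONE
READ b @v1: history=[(1, 17)] -> pick v1 -> 17
v2: WRITE b=37  (b history now [(1, 17), (2, 37)])
v3: WRITE a=3  (a history now [(3, 3)])
READ c @v2: history=[] -> no version <= 2 -> NONE
READ b @v2: history=[(1, 17), (2, 37)] -> pick v2 -> 37
READ c @v2: history=[] -> no version <= 2 -> NONE
READ a @v1: history=[(3, 3)] -> no version <= 1 -> NONE
v4: WRITE c=34  (c history now [(4, 34)])
v5: WRITE a=21  (a history now [(3, 3), (5, 21)])
v6: WRITE a=51  (a history now [(3, 3), (5, 21), (6, 51)])
READ a @v1: history=[(3, 3), (5, 21), (6, 51)] -> no version <= 1 -> NONE
v7: WRITE c=48  (c history now [(4, 34), (7, 48)])
v8: WRITE c=45  (c history now [(4, 34), (7, 48), (8, 45)])

Answer: NONE
NONE
17
NONE
37
NONE
NONE
NONE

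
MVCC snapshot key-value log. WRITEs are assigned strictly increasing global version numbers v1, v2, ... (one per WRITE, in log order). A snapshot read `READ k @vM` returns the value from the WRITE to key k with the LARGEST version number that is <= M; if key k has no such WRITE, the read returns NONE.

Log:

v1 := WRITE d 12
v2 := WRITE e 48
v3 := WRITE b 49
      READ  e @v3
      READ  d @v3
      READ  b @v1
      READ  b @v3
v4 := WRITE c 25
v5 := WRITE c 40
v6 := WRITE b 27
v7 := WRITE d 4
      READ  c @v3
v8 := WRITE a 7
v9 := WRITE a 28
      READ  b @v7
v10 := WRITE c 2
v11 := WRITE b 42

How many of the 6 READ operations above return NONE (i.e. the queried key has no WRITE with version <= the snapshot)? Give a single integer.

Answer: 2

Derivation:
v1: WRITE d=12  (d history now [(1, 12)])
v2: WRITE e=48  (e history now [(2, 48)])
v3: WRITE b=49  (b history now [(3, 49)])
READ e @v3: history=[(2, 48)] -> pick v2 -> 48
READ d @v3: history=[(1, 12)] -> pick v1 -> 12
READ b @v1: history=[(3, 49)] -> no version <= 1 -> NONE
READ b @v3: history=[(3, 49)] -> pick v3 -> 49
v4: WRITE c=25  (c history now [(4, 25)])
v5: WRITE c=40  (c history now [(4, 25), (5, 40)])
v6: WRITE b=27  (b history now [(3, 49), (6, 27)])
v7: WRITE d=4  (d history now [(1, 12), (7, 4)])
READ c @v3: history=[(4, 25), (5, 40)] -> no version <= 3 -> NONE
v8: WRITE a=7  (a history now [(8, 7)])
v9: WRITE a=28  (a history now [(8, 7), (9, 28)])
READ b @v7: history=[(3, 49), (6, 27)] -> pick v6 -> 27
v10: WRITE c=2  (c history now [(4, 25), (5, 40), (10, 2)])
v11: WRITE b=42  (b history now [(3, 49), (6, 27), (11, 42)])
Read results in order: ['48', '12', 'NONE', '49', 'NONE', '27']
NONE count = 2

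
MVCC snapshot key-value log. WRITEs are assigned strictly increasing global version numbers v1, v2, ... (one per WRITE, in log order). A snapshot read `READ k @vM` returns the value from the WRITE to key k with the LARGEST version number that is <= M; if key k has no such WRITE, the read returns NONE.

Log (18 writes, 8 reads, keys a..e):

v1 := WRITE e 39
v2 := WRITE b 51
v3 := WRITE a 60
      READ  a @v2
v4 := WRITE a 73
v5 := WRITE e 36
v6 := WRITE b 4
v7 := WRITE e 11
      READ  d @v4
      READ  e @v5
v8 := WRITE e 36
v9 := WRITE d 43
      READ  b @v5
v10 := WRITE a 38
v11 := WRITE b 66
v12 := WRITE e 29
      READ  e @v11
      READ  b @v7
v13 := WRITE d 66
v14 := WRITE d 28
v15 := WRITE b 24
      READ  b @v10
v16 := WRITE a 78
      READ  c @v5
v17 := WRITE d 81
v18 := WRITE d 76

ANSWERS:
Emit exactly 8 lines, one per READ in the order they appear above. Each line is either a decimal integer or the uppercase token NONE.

Answer: NONE
NONE
36
51
36
4
4
NONE

Derivation:
v1: WRITE e=39  (e history now [(1, 39)])
v2: WRITE b=51  (b history now [(2, 51)])
v3: WRITE a=60  (a history now [(3, 60)])
READ a @v2: history=[(3, 60)] -> no version <= 2 -> NONE
v4: WRITE a=73  (a history now [(3, 60), (4, 73)])
v5: WRITE e=36  (e history now [(1, 39), (5, 36)])
v6: WRITE b=4  (b history now [(2, 51), (6, 4)])
v7: WRITE e=11  (e history now [(1, 39), (5, 36), (7, 11)])
READ d @v4: history=[] -> no version <= 4 -> NONE
READ e @v5: history=[(1, 39), (5, 36), (7, 11)] -> pick v5 -> 36
v8: WRITE e=36  (e history now [(1, 39), (5, 36), (7, 11), (8, 36)])
v9: WRITE d=43  (d history now [(9, 43)])
READ b @v5: history=[(2, 51), (6, 4)] -> pick v2 -> 51
v10: WRITE a=38  (a history now [(3, 60), (4, 73), (10, 38)])
v11: WRITE b=66  (b history now [(2, 51), (6, 4), (11, 66)])
v12: WRITE e=29  (e history now [(1, 39), (5, 36), (7, 11), (8, 36), (12, 29)])
READ e @v11: history=[(1, 39), (5, 36), (7, 11), (8, 36), (12, 29)] -> pick v8 -> 36
READ b @v7: history=[(2, 51), (6, 4), (11, 66)] -> pick v6 -> 4
v13: WRITE d=66  (d history now [(9, 43), (13, 66)])
v14: WRITE d=28  (d history now [(9, 43), (13, 66), (14, 28)])
v15: WRITE b=24  (b history now [(2, 51), (6, 4), (11, 66), (15, 24)])
READ b @v10: history=[(2, 51), (6, 4), (11, 66), (15, 24)] -> pick v6 -> 4
v16: WRITE a=78  (a history now [(3, 60), (4, 73), (10, 38), (16, 78)])
READ c @v5: history=[] -> no version <= 5 -> NONE
v17: WRITE d=81  (d history now [(9, 43), (13, 66), (14, 28), (17, 81)])
v18: WRITE d=76  (d history now [(9, 43), (13, 66), (14, 28), (17, 81), (18, 76)])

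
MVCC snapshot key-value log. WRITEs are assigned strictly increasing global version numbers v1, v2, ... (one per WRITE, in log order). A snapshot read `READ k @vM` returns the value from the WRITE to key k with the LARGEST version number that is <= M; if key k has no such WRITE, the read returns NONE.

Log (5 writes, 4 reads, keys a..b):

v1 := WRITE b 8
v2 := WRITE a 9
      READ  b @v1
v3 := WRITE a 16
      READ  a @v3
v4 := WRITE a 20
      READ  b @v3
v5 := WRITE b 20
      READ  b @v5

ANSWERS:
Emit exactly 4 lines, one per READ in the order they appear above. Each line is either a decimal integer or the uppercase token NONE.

Answer: 8
16
8
20

Derivation:
v1: WRITE b=8  (b history now [(1, 8)])
v2: WRITE a=9  (a history now [(2, 9)])
READ b @v1: history=[(1, 8)] -> pick v1 -> 8
v3: WRITE a=16  (a history now [(2, 9), (3, 16)])
READ a @v3: history=[(2, 9), (3, 16)] -> pick v3 -> 16
v4: WRITE a=20  (a history now [(2, 9), (3, 16), (4, 20)])
READ b @v3: history=[(1, 8)] -> pick v1 -> 8
v5: WRITE b=20  (b history now [(1, 8), (5, 20)])
READ b @v5: history=[(1, 8), (5, 20)] -> pick v5 -> 20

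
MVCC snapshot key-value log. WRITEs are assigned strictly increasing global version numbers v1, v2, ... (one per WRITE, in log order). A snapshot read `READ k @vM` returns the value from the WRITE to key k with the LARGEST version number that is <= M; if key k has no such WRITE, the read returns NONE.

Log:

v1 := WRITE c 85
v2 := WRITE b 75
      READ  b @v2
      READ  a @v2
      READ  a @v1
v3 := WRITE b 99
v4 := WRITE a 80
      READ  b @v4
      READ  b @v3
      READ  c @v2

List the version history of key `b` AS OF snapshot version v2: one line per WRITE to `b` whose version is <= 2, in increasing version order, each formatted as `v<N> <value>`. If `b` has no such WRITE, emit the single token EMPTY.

Scan writes for key=b with version <= 2:
  v1 WRITE c 85 -> skip
  v2 WRITE b 75 -> keep
  v3 WRITE b 99 -> drop (> snap)
  v4 WRITE a 80 -> skip
Collected: [(2, 75)]

Answer: v2 75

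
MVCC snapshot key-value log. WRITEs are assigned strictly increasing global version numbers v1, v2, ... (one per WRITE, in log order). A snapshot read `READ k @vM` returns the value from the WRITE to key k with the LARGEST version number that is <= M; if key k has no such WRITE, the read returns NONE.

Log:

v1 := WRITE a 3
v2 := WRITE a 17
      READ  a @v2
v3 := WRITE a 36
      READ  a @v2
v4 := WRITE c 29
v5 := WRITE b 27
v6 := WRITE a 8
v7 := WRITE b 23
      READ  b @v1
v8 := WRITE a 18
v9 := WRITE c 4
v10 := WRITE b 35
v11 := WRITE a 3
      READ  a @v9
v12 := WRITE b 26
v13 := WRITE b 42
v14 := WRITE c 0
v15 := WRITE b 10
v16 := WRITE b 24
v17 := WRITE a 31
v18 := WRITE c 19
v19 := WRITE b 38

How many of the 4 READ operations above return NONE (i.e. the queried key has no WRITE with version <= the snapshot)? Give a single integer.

v1: WRITE a=3  (a history now [(1, 3)])
v2: WRITE a=17  (a history now [(1, 3), (2, 17)])
READ a @v2: history=[(1, 3), (2, 17)] -> pick v2 -> 17
v3: WRITE a=36  (a history now [(1, 3), (2, 17), (3, 36)])
READ a @v2: history=[(1, 3), (2, 17), (3, 36)] -> pick v2 -> 17
v4: WRITE c=29  (c history now [(4, 29)])
v5: WRITE b=27  (b history now [(5, 27)])
v6: WRITE a=8  (a history now [(1, 3), (2, 17), (3, 36), (6, 8)])
v7: WRITE b=23  (b history now [(5, 27), (7, 23)])
READ b @v1: history=[(5, 27), (7, 23)] -> no version <= 1 -> NONE
v8: WRITE a=18  (a history now [(1, 3), (2, 17), (3, 36), (6, 8), (8, 18)])
v9: WRITE c=4  (c history now [(4, 29), (9, 4)])
v10: WRITE b=35  (b history now [(5, 27), (7, 23), (10, 35)])
v11: WRITE a=3  (a history now [(1, 3), (2, 17), (3, 36), (6, 8), (8, 18), (11, 3)])
READ a @v9: history=[(1, 3), (2, 17), (3, 36), (6, 8), (8, 18), (11, 3)] -> pick v8 -> 18
v12: WRITE b=26  (b history now [(5, 27), (7, 23), (10, 35), (12, 26)])
v13: WRITE b=42  (b history now [(5, 27), (7, 23), (10, 35), (12, 26), (13, 42)])
v14: WRITE c=0  (c history now [(4, 29), (9, 4), (14, 0)])
v15: WRITE b=10  (b history now [(5, 27), (7, 23), (10, 35), (12, 26), (13, 42), (15, 10)])
v16: WRITE b=24  (b history now [(5, 27), (7, 23), (10, 35), (12, 26), (13, 42), (15, 10), (16, 24)])
v17: WRITE a=31  (a history now [(1, 3), (2, 17), (3, 36), (6, 8), (8, 18), (11, 3), (17, 31)])
v18: WRITE c=19  (c history now [(4, 29), (9, 4), (14, 0), (18, 19)])
v19: WRITE b=38  (b history now [(5, 27), (7, 23), (10, 35), (12, 26), (13, 42), (15, 10), (16, 24), (19, 38)])
Read results in order: ['17', '17', 'NONE', '18']
NONE count = 1

Answer: 1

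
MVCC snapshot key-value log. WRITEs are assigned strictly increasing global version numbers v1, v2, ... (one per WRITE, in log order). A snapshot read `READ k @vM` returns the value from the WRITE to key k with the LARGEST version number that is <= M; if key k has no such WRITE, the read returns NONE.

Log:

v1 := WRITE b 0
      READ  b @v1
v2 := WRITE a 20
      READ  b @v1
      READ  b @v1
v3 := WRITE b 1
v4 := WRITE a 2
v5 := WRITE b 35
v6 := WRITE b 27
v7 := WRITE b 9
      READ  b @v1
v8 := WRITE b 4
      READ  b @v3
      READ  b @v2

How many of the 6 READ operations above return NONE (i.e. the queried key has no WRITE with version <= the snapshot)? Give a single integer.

Answer: 0

Derivation:
v1: WRITE b=0  (b history now [(1, 0)])
READ b @v1: history=[(1, 0)] -> pick v1 -> 0
v2: WRITE a=20  (a history now [(2, 20)])
READ b @v1: history=[(1, 0)] -> pick v1 -> 0
READ b @v1: history=[(1, 0)] -> pick v1 -> 0
v3: WRITE b=1  (b history now [(1, 0), (3, 1)])
v4: WRITE a=2  (a history now [(2, 20), (4, 2)])
v5: WRITE b=35  (b history now [(1, 0), (3, 1), (5, 35)])
v6: WRITE b=27  (b history now [(1, 0), (3, 1), (5, 35), (6, 27)])
v7: WRITE b=9  (b history now [(1, 0), (3, 1), (5, 35), (6, 27), (7, 9)])
READ b @v1: history=[(1, 0), (3, 1), (5, 35), (6, 27), (7, 9)] -> pick v1 -> 0
v8: WRITE b=4  (b history now [(1, 0), (3, 1), (5, 35), (6, 27), (7, 9), (8, 4)])
READ b @v3: history=[(1, 0), (3, 1), (5, 35), (6, 27), (7, 9), (8, 4)] -> pick v3 -> 1
READ b @v2: history=[(1, 0), (3, 1), (5, 35), (6, 27), (7, 9), (8, 4)] -> pick v1 -> 0
Read results in order: ['0', '0', '0', '0', '1', '0']
NONE count = 0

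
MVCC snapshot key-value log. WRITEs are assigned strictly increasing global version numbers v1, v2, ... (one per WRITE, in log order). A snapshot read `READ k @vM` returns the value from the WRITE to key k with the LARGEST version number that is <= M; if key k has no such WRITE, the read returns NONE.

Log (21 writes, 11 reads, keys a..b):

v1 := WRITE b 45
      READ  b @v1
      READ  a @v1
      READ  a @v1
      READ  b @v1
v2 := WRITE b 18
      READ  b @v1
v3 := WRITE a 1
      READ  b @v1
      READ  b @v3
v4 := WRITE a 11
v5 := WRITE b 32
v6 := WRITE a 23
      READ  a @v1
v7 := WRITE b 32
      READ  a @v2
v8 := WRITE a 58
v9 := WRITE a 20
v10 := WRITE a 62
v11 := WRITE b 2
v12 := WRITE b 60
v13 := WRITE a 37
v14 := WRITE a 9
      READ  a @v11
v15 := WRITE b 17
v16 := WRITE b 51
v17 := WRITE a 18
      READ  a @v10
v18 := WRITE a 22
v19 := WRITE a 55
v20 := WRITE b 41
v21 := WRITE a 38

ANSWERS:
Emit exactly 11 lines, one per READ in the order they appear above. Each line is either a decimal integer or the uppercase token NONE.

v1: WRITE b=45  (b history now [(1, 45)])
READ b @v1: history=[(1, 45)] -> pick v1 -> 45
READ a @v1: history=[] -> no version <= 1 -> NONE
READ a @v1: history=[] -> no version <= 1 -> NONE
READ b @v1: history=[(1, 45)] -> pick v1 -> 45
v2: WRITE b=18  (b history now [(1, 45), (2, 18)])
READ b @v1: history=[(1, 45), (2, 18)] -> pick v1 -> 45
v3: WRITE a=1  (a history now [(3, 1)])
READ b @v1: history=[(1, 45), (2, 18)] -> pick v1 -> 45
READ b @v3: history=[(1, 45), (2, 18)] -> pick v2 -> 18
v4: WRITE a=11  (a history now [(3, 1), (4, 11)])
v5: WRITE b=32  (b history now [(1, 45), (2, 18), (5, 32)])
v6: WRITE a=23  (a history now [(3, 1), (4, 11), (6, 23)])
READ a @v1: history=[(3, 1), (4, 11), (6, 23)] -> no version <= 1 -> NONE
v7: WRITE b=32  (b history now [(1, 45), (2, 18), (5, 32), (7, 32)])
READ a @v2: history=[(3, 1), (4, 11), (6, 23)] -> no version <= 2 -> NONE
v8: WRITE a=58  (a history now [(3, 1), (4, 11), (6, 23), (8, 58)])
v9: WRITE a=20  (a history now [(3, 1), (4, 11), (6, 23), (8, 58), (9, 20)])
v10: WRITE a=62  (a history now [(3, 1), (4, 11), (6, 23), (8, 58), (9, 20), (10, 62)])
v11: WRITE b=2  (b history now [(1, 45), (2, 18), (5, 32), (7, 32), (11, 2)])
v12: WRITE b=60  (b history now [(1, 45), (2, 18), (5, 32), (7, 32), (11, 2), (12, 60)])
v13: WRITE a=37  (a history now [(3, 1), (4, 11), (6, 23), (8, 58), (9, 20), (10, 62), (13, 37)])
v14: WRITE a=9  (a history now [(3, 1), (4, 11), (6, 23), (8, 58), (9, 20), (10, 62), (13, 37), (14, 9)])
READ a @v11: history=[(3, 1), (4, 11), (6, 23), (8, 58), (9, 20), (10, 62), (13, 37), (14, 9)] -> pick v10 -> 62
v15: WRITE b=17  (b history now [(1, 45), (2, 18), (5, 32), (7, 32), (11, 2), (12, 60), (15, 17)])
v16: WRITE b=51  (b history now [(1, 45), (2, 18), (5, 32), (7, 32), (11, 2), (12, 60), (15, 17), (16, 51)])
v17: WRITE a=18  (a history now [(3, 1), (4, 11), (6, 23), (8, 58), (9, 20), (10, 62), (13, 37), (14, 9), (17, 18)])
READ a @v10: history=[(3, 1), (4, 11), (6, 23), (8, 58), (9, 20), (10, 62), (13, 37), (14, 9), (17, 18)] -> pick v10 -> 62
v18: WRITE a=22  (a history now [(3, 1), (4, 11), (6, 23), (8, 58), (9, 20), (10, 62), (13, 37), (14, 9), (17, 18), (18, 22)])
v19: WRITE a=55  (a history now [(3, 1), (4, 11), (6, 23), (8, 58), (9, 20), (10, 62), (13, 37), (14, 9), (17, 18), (18, 22), (19, 55)])
v20: WRITE b=41  (b history now [(1, 45), (2, 18), (5, 32), (7, 32), (11, 2), (12, 60), (15, 17), (16, 51), (20, 41)])
v21: WRITE a=38  (a history now [(3, 1), (4, 11), (6, 23), (8, 58), (9, 20), (10, 62), (13, 37), (14, 9), (17, 18), (18, 22), (19, 55), (21, 38)])

Answer: 45
NONE
NONE
45
45
45
18
NONE
NONE
62
62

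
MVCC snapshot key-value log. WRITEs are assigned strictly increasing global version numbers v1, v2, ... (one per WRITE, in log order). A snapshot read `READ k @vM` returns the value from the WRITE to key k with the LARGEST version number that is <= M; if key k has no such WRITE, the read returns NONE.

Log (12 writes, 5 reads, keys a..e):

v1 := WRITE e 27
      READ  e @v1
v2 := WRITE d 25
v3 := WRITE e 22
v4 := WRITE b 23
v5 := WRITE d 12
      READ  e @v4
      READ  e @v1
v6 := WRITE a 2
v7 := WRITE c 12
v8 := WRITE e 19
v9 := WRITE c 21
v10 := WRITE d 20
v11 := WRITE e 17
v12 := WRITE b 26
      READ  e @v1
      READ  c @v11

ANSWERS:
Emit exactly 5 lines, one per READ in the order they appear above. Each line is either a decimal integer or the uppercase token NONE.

Answer: 27
22
27
27
21

Derivation:
v1: WRITE e=27  (e history now [(1, 27)])
READ e @v1: history=[(1, 27)] -> pick v1 -> 27
v2: WRITE d=25  (d history now [(2, 25)])
v3: WRITE e=22  (e history now [(1, 27), (3, 22)])
v4: WRITE b=23  (b history now [(4, 23)])
v5: WRITE d=12  (d history now [(2, 25), (5, 12)])
READ e @v4: history=[(1, 27), (3, 22)] -> pick v3 -> 22
READ e @v1: history=[(1, 27), (3, 22)] -> pick v1 -> 27
v6: WRITE a=2  (a history now [(6, 2)])
v7: WRITE c=12  (c history now [(7, 12)])
v8: WRITE e=19  (e history now [(1, 27), (3, 22), (8, 19)])
v9: WRITE c=21  (c history now [(7, 12), (9, 21)])
v10: WRITE d=20  (d history now [(2, 25), (5, 12), (10, 20)])
v11: WRITE e=17  (e history now [(1, 27), (3, 22), (8, 19), (11, 17)])
v12: WRITE b=26  (b history now [(4, 23), (12, 26)])
READ e @v1: history=[(1, 27), (3, 22), (8, 19), (11, 17)] -> pick v1 -> 27
READ c @v11: history=[(7, 12), (9, 21)] -> pick v9 -> 21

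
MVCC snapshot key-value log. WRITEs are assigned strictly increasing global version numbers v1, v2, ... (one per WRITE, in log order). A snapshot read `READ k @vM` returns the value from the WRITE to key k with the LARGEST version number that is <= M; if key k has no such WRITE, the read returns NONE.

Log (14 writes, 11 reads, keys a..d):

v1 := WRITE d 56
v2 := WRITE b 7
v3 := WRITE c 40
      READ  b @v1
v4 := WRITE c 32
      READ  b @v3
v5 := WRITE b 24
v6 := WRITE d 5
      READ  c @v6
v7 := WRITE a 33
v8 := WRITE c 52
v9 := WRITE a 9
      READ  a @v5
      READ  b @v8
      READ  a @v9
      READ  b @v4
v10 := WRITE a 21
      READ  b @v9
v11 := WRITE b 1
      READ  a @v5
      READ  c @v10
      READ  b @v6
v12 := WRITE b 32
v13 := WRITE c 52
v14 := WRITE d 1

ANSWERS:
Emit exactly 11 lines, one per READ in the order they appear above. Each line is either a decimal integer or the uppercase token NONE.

Answer: NONE
7
32
NONE
24
9
7
24
NONE
52
24

Derivation:
v1: WRITE d=56  (d history now [(1, 56)])
v2: WRITE b=7  (b history now [(2, 7)])
v3: WRITE c=40  (c history now [(3, 40)])
READ b @v1: history=[(2, 7)] -> no version <= 1 -> NONE
v4: WRITE c=32  (c history now [(3, 40), (4, 32)])
READ b @v3: history=[(2, 7)] -> pick v2 -> 7
v5: WRITE b=24  (b history now [(2, 7), (5, 24)])
v6: WRITE d=5  (d history now [(1, 56), (6, 5)])
READ c @v6: history=[(3, 40), (4, 32)] -> pick v4 -> 32
v7: WRITE a=33  (a history now [(7, 33)])
v8: WRITE c=52  (c history now [(3, 40), (4, 32), (8, 52)])
v9: WRITE a=9  (a history now [(7, 33), (9, 9)])
READ a @v5: history=[(7, 33), (9, 9)] -> no version <= 5 -> NONE
READ b @v8: history=[(2, 7), (5, 24)] -> pick v5 -> 24
READ a @v9: history=[(7, 33), (9, 9)] -> pick v9 -> 9
READ b @v4: history=[(2, 7), (5, 24)] -> pick v2 -> 7
v10: WRITE a=21  (a history now [(7, 33), (9, 9), (10, 21)])
READ b @v9: history=[(2, 7), (5, 24)] -> pick v5 -> 24
v11: WRITE b=1  (b history now [(2, 7), (5, 24), (11, 1)])
READ a @v5: history=[(7, 33), (9, 9), (10, 21)] -> no version <= 5 -> NONE
READ c @v10: history=[(3, 40), (4, 32), (8, 52)] -> pick v8 -> 52
READ b @v6: history=[(2, 7), (5, 24), (11, 1)] -> pick v5 -> 24
v12: WRITE b=32  (b history now [(2, 7), (5, 24), (11, 1), (12, 32)])
v13: WRITE c=52  (c history now [(3, 40), (4, 32), (8, 52), (13, 52)])
v14: WRITE d=1  (d history now [(1, 56), (6, 5), (14, 1)])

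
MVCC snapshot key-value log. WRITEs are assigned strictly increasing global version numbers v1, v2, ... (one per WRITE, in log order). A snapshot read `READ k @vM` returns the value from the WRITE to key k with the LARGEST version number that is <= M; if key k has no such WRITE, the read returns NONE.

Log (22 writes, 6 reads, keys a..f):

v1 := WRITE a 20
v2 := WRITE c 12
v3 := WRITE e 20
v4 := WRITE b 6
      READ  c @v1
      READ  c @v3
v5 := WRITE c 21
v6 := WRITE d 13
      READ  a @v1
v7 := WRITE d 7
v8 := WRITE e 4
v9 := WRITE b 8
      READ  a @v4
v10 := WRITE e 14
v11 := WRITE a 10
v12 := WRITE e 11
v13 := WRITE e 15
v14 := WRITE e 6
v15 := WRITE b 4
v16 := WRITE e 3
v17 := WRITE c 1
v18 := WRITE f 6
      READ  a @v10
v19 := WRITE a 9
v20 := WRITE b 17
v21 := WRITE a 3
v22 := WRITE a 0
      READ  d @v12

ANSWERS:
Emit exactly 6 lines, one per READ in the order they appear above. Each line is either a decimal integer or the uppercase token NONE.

v1: WRITE a=20  (a history now [(1, 20)])
v2: WRITE c=12  (c history now [(2, 12)])
v3: WRITE e=20  (e history now [(3, 20)])
v4: WRITE b=6  (b history now [(4, 6)])
READ c @v1: history=[(2, 12)] -> no version <= 1 -> NONE
READ c @v3: history=[(2, 12)] -> pick v2 -> 12
v5: WRITE c=21  (c history now [(2, 12), (5, 21)])
v6: WRITE d=13  (d history now [(6, 13)])
READ a @v1: history=[(1, 20)] -> pick v1 -> 20
v7: WRITE d=7  (d history now [(6, 13), (7, 7)])
v8: WRITE e=4  (e history now [(3, 20), (8, 4)])
v9: WRITE b=8  (b history now [(4, 6), (9, 8)])
READ a @v4: history=[(1, 20)] -> pick v1 -> 20
v10: WRITE e=14  (e history now [(3, 20), (8, 4), (10, 14)])
v11: WRITE a=10  (a history now [(1, 20), (11, 10)])
v12: WRITE e=11  (e history now [(3, 20), (8, 4), (10, 14), (12, 11)])
v13: WRITE e=15  (e history now [(3, 20), (8, 4), (10, 14), (12, 11), (13, 15)])
v14: WRITE e=6  (e history now [(3, 20), (8, 4), (10, 14), (12, 11), (13, 15), (14, 6)])
v15: WRITE b=4  (b history now [(4, 6), (9, 8), (15, 4)])
v16: WRITE e=3  (e history now [(3, 20), (8, 4), (10, 14), (12, 11), (13, 15), (14, 6), (16, 3)])
v17: WRITE c=1  (c history now [(2, 12), (5, 21), (17, 1)])
v18: WRITE f=6  (f history now [(18, 6)])
READ a @v10: history=[(1, 20), (11, 10)] -> pick v1 -> 20
v19: WRITE a=9  (a history now [(1, 20), (11, 10), (19, 9)])
v20: WRITE b=17  (b history now [(4, 6), (9, 8), (15, 4), (20, 17)])
v21: WRITE a=3  (a history now [(1, 20), (11, 10), (19, 9), (21, 3)])
v22: WRITE a=0  (a history now [(1, 20), (11, 10), (19, 9), (21, 3), (22, 0)])
READ d @v12: history=[(6, 13), (7, 7)] -> pick v7 -> 7

Answer: NONE
12
20
20
20
7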